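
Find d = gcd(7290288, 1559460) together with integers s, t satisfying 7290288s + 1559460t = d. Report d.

12

Euclidean algorithm:
7290288 = 4*1559460 + 1052448
1559460 = 1*1052448 + 507012
1052448 = 2*507012 + 38424
507012 = 13*38424 + 7500
38424 = 5*7500 + 924
7500 = 8*924 + 108
924 = 8*108 + 60
108 = 1*60 + 48
60 = 1*48 + 12
48 = 4*12 + 0
gcd(7290288, 1559460) = 12.
Express as a combination:
12 = 60 − 48
12 = −108 + 2·60
12 = 2·924 − 17·108
12 = −17·7500 + 138·924
12 = 138·38424 − 707·7500
12 = −707·507012 + 9329·38424
12 = 9329·1052448 − 19365·507012
12 = −19365·1559460 + 28694·1052448
12 = 28694·7290288 − 134141·1559460
So 12 = (28694)·7290288 + (-134141)·1559460.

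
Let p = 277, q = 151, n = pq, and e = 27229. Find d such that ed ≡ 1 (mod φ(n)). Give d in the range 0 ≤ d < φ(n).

29869

φ(n) = (p−1)(q−1) = 276·150 = 41400.
Need d with 27229·d ≡ 1 (mod 41400). Apply the extended Euclidean algorithm:
41400 = 1×27229 + 14171
27229 = 1×14171 + 13058
14171 = 1×13058 + 1113
13058 = 11×1113 + 815
1113 = 1×815 + 298
815 = 2×298 + 219
298 = 1×219 + 79
219 = 2×79 + 61
79 = 1×61 + 18
61 = 3×18 + 7
18 = 2×7 + 4
7 = 1×4 + 3
4 = 1×3 + 1
3 = 3×1 + 0
Back-substitute:
1 = 4 − 3
1 = −7 + 2·4
1 = 2·18 − 5·7
1 = −5·61 + 17·18
1 = 17·79 − 22·61
1 = −22·219 + 61·79
1 = 61·298 − 83·219
1 = −83·815 + 227·298
1 = 227·1113 − 310·815
1 = −310·13058 + 3637·1113
1 = 3637·14171 − 3947·13058
1 = −3947·27229 + 7584·14171
1 = 7584·41400 − 11531·27229
So 27229·(-11531) ≡ 1 (mod 41400), hence d ≡ -11531 ≡ 29869 (mod 41400).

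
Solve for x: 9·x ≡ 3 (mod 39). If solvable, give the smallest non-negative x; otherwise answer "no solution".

9

First find gcd(9, 39):
39 = 4*9 + 3
9 = 3*3 + 0
gcd = 3 and 3 | 3, so solutions exist. Divide through by 3: 3x ≡ 1 (mod 13).
Now find 3⁻¹ mod 13:
13 = 4×3 + 1
3 = 3×1 + 0
Back-substitute:
1 = 13 − 4·3
So 3·(-4) ≡ 1 (mod 13), i.e. 3⁻¹ ≡ 9.
Then x ≡ 9·1 ≡ 9 (mod 13); the smallest non-negative solution is x = 9.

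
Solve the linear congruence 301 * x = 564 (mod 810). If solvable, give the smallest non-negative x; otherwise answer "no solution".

384

First find gcd(301, 810):
810 = 2×301 + 208
301 = 1×208 + 93
208 = 2×93 + 22
93 = 4×22 + 5
22 = 4×5 + 2
5 = 2×2 + 1
2 = 2×1 + 0
gcd = 1, so a unique solution mod 810 exists.
Back-substitute for the Bézout coefficients:
1 = 5 − 2·2
1 = −2·22 + 9·5
1 = 9·93 − 38·22
1 = −38·208 + 85·93
1 = 85·301 − 123·208
1 = −123·810 + 331·301
So 301·(331) ≡ 1 (mod 810), giving 301⁻¹ ≡ 331.
x ≡ 301⁻¹·564 ≡ 331·564 ≡ 384 (mod 810).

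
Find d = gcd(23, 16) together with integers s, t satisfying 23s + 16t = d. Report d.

1

Apply Euclid's algorithm to 23 and 16:
23 = 1×16 + 7
16 = 2×7 + 2
7 = 3×2 + 1
2 = 2×1 + 0
gcd(23, 16) = 1.
Back-substituting:
1 = 7 − 3·2
1 = −3·16 + 7·7
1 = 7·23 − 10·16
So 1 = (7)·23 + (-10)·16.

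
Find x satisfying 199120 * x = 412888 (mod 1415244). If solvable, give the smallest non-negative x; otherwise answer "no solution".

First find gcd(199120, 1415244):
1415244 = 7·199120 + 21404
199120 = 9·21404 + 6484
21404 = 3·6484 + 1952
6484 = 3·1952 + 628
1952 = 3·628 + 68
628 = 9·68 + 16
68 = 4·16 + 4
16 = 4·4 + 0
gcd = 4 and 4 | 412888, so solutions exist. Divide through by 4: 49780x ≡ 103222 (mod 353811).
Now find 49780⁻¹ mod 353811:
353811 = 7*49780 + 5351
49780 = 9*5351 + 1621
5351 = 3*1621 + 488
1621 = 3*488 + 157
488 = 3*157 + 17
157 = 9*17 + 4
17 = 4*4 + 1
4 = 4*1 + 0
Back-substitute:
1 = 17 − 4·4
1 = −4·157 + 37·17
1 = 37·488 − 115·157
1 = −115·1621 + 382·488
1 = 382·5351 − 1261·1621
1 = −1261·49780 + 11731·5351
1 = 11731·353811 − 83378·49780
So 49780·(-83378) ≡ 1 (mod 353811), i.e. 49780⁻¹ ≡ 270433.
Then x ≡ 270433·103222 ≡ 8659 (mod 353811); the smallest non-negative solution is x = 8659.

8659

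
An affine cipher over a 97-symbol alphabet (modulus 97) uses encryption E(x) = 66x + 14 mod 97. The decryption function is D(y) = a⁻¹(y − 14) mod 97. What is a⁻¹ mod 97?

25

Apply the Euclidean algorithm to 97 and 66:
97 = 1·66 + 31
66 = 2·31 + 4
31 = 7·4 + 3
4 = 1·3 + 1
3 = 3·1 + 0
gcd = 1, so the inverse exists. Back-substitute:
1 = 4 − 3
1 = −31 + 8·4
1 = 8·66 − 17·31
1 = −17·97 + 25·66
So 66·25 ≡ 1 (mod 97).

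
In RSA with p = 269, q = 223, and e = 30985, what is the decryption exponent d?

φ(n) = (p−1)(q−1) = 268·222 = 59496.
Need d with 30985·d ≡ 1 (mod 59496). Apply the extended Euclidean algorithm:
59496 = 1·30985 + 28511
30985 = 1·28511 + 2474
28511 = 11·2474 + 1297
2474 = 1·1297 + 1177
1297 = 1·1177 + 120
1177 = 9·120 + 97
120 = 1·97 + 23
97 = 4·23 + 5
23 = 4·5 + 3
5 = 1·3 + 2
3 = 1·2 + 1
2 = 2·1 + 0
Back-substitute:
1 = 3 − 2
1 = −5 + 2·3
1 = 2·23 − 9·5
1 = −9·97 + 38·23
1 = 38·120 − 47·97
1 = −47·1177 + 461·120
1 = 461·1297 − 508·1177
1 = −508·2474 + 969·1297
1 = 969·28511 − 11167·2474
1 = −11167·30985 + 12136·28511
1 = 12136·59496 − 23303·30985
So 30985·(-23303) ≡ 1 (mod 59496), hence d ≡ -23303 ≡ 36193 (mod 59496).

36193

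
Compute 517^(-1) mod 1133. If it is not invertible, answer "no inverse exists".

Compute gcd(517, 1133):
1133 = 2·517 + 99
517 = 5·99 + 22
99 = 4·22 + 11
22 = 2·11 + 0
gcd(517, 1133) = 11 ≠ 1, so 517 has no multiplicative inverse modulo 1133.

no inverse exists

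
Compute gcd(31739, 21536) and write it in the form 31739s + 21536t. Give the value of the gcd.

Euclidean algorithm:
31739 = 1×21536 + 10203
21536 = 2×10203 + 1130
10203 = 9×1130 + 33
1130 = 34×33 + 8
33 = 4×8 + 1
8 = 8×1 + 0
gcd(31739, 21536) = 1.
Back-substituting:
1 = 33 − 4·8
1 = −4·1130 + 137·33
1 = 137·10203 − 1237·1130
1 = −1237·21536 + 2611·10203
1 = 2611·31739 − 3848·21536
So 1 = (2611)·31739 + (-3848)·21536.

1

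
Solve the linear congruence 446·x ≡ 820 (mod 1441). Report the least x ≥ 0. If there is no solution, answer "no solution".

First find gcd(446, 1441):
1441 = 3*446 + 103
446 = 4*103 + 34
103 = 3*34 + 1
34 = 34*1 + 0
gcd = 1, so a unique solution mod 1441 exists.
Back-substitute for the Bézout coefficients:
1 = 103 − 3·34
1 = −3·446 + 13·103
1 = 13·1441 − 42·446
So 446·(-42) ≡ 1 (mod 1441), giving 446⁻¹ ≡ 1399.
x ≡ 446⁻¹·820 ≡ 1399·820 ≡ 144 (mod 1441).

144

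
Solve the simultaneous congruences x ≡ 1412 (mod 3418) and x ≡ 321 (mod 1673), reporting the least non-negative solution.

Write x = 1412 + 3418·k. Then 3418·k ≡ 321 − 1412 ≡ 582 (mod 1673).
Need 3418⁻¹ mod 1673. Extended Euclid on (1673, 72):
1673 = 23×72 + 17
72 = 4×17 + 4
17 = 4×4 + 1
4 = 4×1 + 0
Back-substitute:
1 = 17 − 4·4
1 = −4·72 + 17·17
1 = 17·1673 − 395·72
3418⁻¹ ≡ 1278 (mod 1673), so k ≡ 1278·582 ≡ 984 (mod 1673).
x = 1412 + 3418·984 = 3364724.

3364724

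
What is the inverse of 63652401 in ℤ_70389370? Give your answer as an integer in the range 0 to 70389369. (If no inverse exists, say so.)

52936341

Apply the Euclidean algorithm to 70389370 and 63652401:
70389370 = 1*63652401 + 6736969
63652401 = 9*6736969 + 3019680
6736969 = 2*3019680 + 697609
3019680 = 4*697609 + 229244
697609 = 3*229244 + 9877
229244 = 23*9877 + 2073
9877 = 4*2073 + 1585
2073 = 1*1585 + 488
1585 = 3*488 + 121
488 = 4*121 + 4
121 = 30*4 + 1
4 = 4*1 + 0
gcd = 1, so the inverse exists. Back-substitute:
1 = 121 − 30·4
1 = −30·488 + 121·121
1 = 121·1585 − 393·488
1 = −393·2073 + 514·1585
1 = 514·9877 − 2449·2073
1 = −2449·229244 + 56841·9877
1 = 56841·697609 − 172972·229244
1 = −172972·3019680 + 748729·697609
1 = 748729·6736969 − 1670430·3019680
1 = −1670430·63652401 + 15782599·6736969
1 = 15782599·70389370 − 17453029·63652401
Hence 63652401⁻¹ ≡ -17453029 ≡ 52936341 (mod 70389370).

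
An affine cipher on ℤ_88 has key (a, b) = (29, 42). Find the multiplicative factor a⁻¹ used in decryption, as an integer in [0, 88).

85

Run Euclid on (88, 29):
88 = 3*29 + 1
29 = 29*1 + 0
The gcd is 1. Working backward:
1 = 88 − 3·29
Thus 29·(-3) ≡ 1 (mod 88); reducing, -3 mod 88 = 85.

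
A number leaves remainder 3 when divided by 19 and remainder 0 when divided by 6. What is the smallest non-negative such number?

Write x = 3 + 19·k. Then 19·k ≡ 0 − 3 ≡ 3 (mod 6).
Need 19⁻¹ mod 6. Extended Euclid on (6, 1):
6 = 6*1 + 0
19⁻¹ ≡ 1 (mod 6), so k ≡ 1·3 ≡ 3 (mod 6).
x = 3 + 19·3 = 60.

60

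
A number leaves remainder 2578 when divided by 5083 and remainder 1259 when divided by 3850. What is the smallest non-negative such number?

8170959

Write x = 2578 + 5083·k. Then 5083·k ≡ 1259 − 2578 ≡ 2531 (mod 3850).
Need 5083⁻¹ mod 3850. Extended Euclid on (3850, 1233):
3850 = 3×1233 + 151
1233 = 8×151 + 25
151 = 6×25 + 1
25 = 25×1 + 0
Back-substitute:
1 = 151 − 6·25
1 = −6·1233 + 49·151
1 = 49·3850 − 153·1233
5083⁻¹ ≡ 3697 (mod 3850), so k ≡ 3697·2531 ≡ 1607 (mod 3850).
x = 2578 + 5083·1607 = 8170959.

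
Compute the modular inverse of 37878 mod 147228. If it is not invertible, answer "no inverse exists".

no inverse exists

Euclidean algorithm on 147228, 37878:
147228 = 3·37878 + 33594
37878 = 1·33594 + 4284
33594 = 7·4284 + 3606
4284 = 1·3606 + 678
3606 = 5·678 + 216
678 = 3·216 + 30
216 = 7·30 + 6
30 = 5·6 + 0
gcd(37878, 147228) = 6 ≠ 1, so 37878 has no multiplicative inverse modulo 147228.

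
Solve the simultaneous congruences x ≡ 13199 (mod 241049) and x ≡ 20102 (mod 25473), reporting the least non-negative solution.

Write x = 13199 + 241049·k. Then 241049·k ≡ 20102 − 13199 ≡ 6903 (mod 25473).
Need 241049⁻¹ mod 25473. Extended Euclid on (25473, 11792):
25473 = 2·11792 + 1889
11792 = 6·1889 + 458
1889 = 4·458 + 57
458 = 8·57 + 2
57 = 28·2 + 1
2 = 2·1 + 0
Back-substitute:
1 = 57 − 28·2
1 = −28·458 + 225·57
1 = 225·1889 − 928·458
1 = −928·11792 + 5793·1889
1 = 5793·25473 − 12514·11792
241049⁻¹ ≡ 12959 (mod 25473), so k ≡ 12959·6903 ≡ 20274 (mod 25473).
x = 13199 + 241049·20274 = 4887040625.

4887040625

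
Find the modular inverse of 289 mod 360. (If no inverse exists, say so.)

289

Apply the Euclidean algorithm to 360 and 289:
360 = 1*289 + 71
289 = 4*71 + 5
71 = 14*5 + 1
5 = 5*1 + 0
The gcd is 1. Working backward:
1 = 71 − 14·5
1 = −14·289 + 57·71
1 = 57·360 − 71·289
Thus 289·(-71) ≡ 1 (mod 360); reducing, -71 mod 360 = 289.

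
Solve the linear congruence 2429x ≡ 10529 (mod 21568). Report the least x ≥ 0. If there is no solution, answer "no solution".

First find gcd(2429, 21568):
21568 = 8*2429 + 2136
2429 = 1*2136 + 293
2136 = 7*293 + 85
293 = 3*85 + 38
85 = 2*38 + 9
38 = 4*9 + 2
9 = 4*2 + 1
2 = 2*1 + 0
gcd = 1, so a unique solution mod 21568 exists.
Back-substitute for the Bézout coefficients:
1 = 9 − 4·2
1 = −4·38 + 17·9
1 = 17·85 − 38·38
1 = −38·293 + 131·85
1 = 131·2136 − 955·293
1 = −955·2429 + 1086·2136
1 = 1086·21568 − 9643·2429
So 2429·(-9643) ≡ 1 (mod 21568), giving 2429⁻¹ ≡ 11925.
x ≡ 2429⁻¹·10529 ≡ 11925·10529 ≡ 10997 (mod 21568).

10997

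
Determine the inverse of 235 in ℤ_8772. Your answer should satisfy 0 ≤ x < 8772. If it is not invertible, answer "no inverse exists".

6607

Extended Euclidean algorithm:
8772 = 37*235 + 77
235 = 3*77 + 4
77 = 19*4 + 1
4 = 4*1 + 0
Since gcd(235, 8772) = 1, back-substitute to write 1 as a combination:
1 = 77 − 19·4
1 = −19·235 + 58·77
1 = 58·8772 − 2165·235
Thus 235·(-2165) ≡ 1 (mod 8772); reducing, -2165 mod 8772 = 6607.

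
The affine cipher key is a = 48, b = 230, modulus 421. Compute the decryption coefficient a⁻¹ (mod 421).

307

Run Euclid on (421, 48):
421 = 8×48 + 37
48 = 1×37 + 11
37 = 3×11 + 4
11 = 2×4 + 3
4 = 1×3 + 1
3 = 3×1 + 0
Since gcd(48, 421) = 1, back-substitute to write 1 as a combination:
1 = 4 − 3
1 = −11 + 3·4
1 = 3·37 − 10·11
1 = −10·48 + 13·37
1 = 13·421 − 114·48
Thus 48·(-114) ≡ 1 (mod 421); reducing, -114 mod 421 = 307.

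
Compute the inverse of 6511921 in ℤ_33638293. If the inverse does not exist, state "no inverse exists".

Euclidean algorithm on 33638293, 6511921:
33638293 = 5·6511921 + 1078688
6511921 = 6·1078688 + 39793
1078688 = 27·39793 + 4277
39793 = 9·4277 + 1300
4277 = 3·1300 + 377
1300 = 3·377 + 169
377 = 2·169 + 39
169 = 4·39 + 13
39 = 3·13 + 0
gcd(6511921, 33638293) = 13 ≠ 1, so 6511921 has no multiplicative inverse modulo 33638293.

no inverse exists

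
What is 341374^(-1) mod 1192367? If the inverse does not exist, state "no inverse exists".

Euclidean algorithm on 1192367, 341374:
1192367 = 3·341374 + 168245
341374 = 2·168245 + 4884
168245 = 34·4884 + 2189
4884 = 2·2189 + 506
2189 = 4·506 + 165
506 = 3·165 + 11
165 = 15·11 + 0
gcd(341374, 1192367) = 11 ≠ 1, so 341374 has no multiplicative inverse modulo 1192367.

no inverse exists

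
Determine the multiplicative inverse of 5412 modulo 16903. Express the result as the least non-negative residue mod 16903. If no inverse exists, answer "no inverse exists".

2002

Apply the Euclidean algorithm to 16903 and 5412:
16903 = 3×5412 + 667
5412 = 8×667 + 76
667 = 8×76 + 59
76 = 1×59 + 17
59 = 3×17 + 8
17 = 2×8 + 1
8 = 8×1 + 0
gcd = 1, so the inverse exists. Back-substitute:
1 = 17 − 2·8
1 = −2·59 + 7·17
1 = 7·76 − 9·59
1 = −9·667 + 79·76
1 = 79·5412 − 641·667
1 = −641·16903 + 2002·5412
So 5412·2002 ≡ 1 (mod 16903).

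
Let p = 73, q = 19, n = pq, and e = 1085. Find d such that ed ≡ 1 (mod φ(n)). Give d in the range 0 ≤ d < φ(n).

φ(n) = (p−1)(q−1) = 72·18 = 1296.
Need d with 1085·d ≡ 1 (mod 1296). Apply the extended Euclidean algorithm:
1296 = 1×1085 + 211
1085 = 5×211 + 30
211 = 7×30 + 1
30 = 30×1 + 0
Back-substitute:
1 = 211 − 7·30
1 = −7·1085 + 36·211
1 = 36·1296 − 43·1085
So 1085·(-43) ≡ 1 (mod 1296), hence d ≡ -43 ≡ 1253 (mod 1296).

1253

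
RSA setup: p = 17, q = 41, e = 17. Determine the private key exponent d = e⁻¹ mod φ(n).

113

φ(n) = (p−1)(q−1) = 16·40 = 640.
Need d with 17·d ≡ 1 (mod 640). Apply the extended Euclidean algorithm:
640 = 37×17 + 11
17 = 1×11 + 6
11 = 1×6 + 5
6 = 1×5 + 1
5 = 5×1 + 0
Back-substitute:
1 = 6 − 5
1 = −11 + 2·6
1 = 2·17 − 3·11
1 = −3·640 + 113·17
So 17·113 ≡ 1 (mod 640), hence d = 113.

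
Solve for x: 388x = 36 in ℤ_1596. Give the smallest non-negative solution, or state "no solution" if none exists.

First find gcd(388, 1596):
1596 = 4×388 + 44
388 = 8×44 + 36
44 = 1×36 + 8
36 = 4×8 + 4
8 = 2×4 + 0
gcd = 4 and 4 | 36, so solutions exist. Divide through by 4: 97x ≡ 9 (mod 399).
Now find 97⁻¹ mod 399:
399 = 4·97 + 11
97 = 8·11 + 9
11 = 1·9 + 2
9 = 4·2 + 1
2 = 2·1 + 0
Back-substitute:
1 = 9 − 4·2
1 = −4·11 + 5·9
1 = 5·97 − 44·11
1 = −44·399 + 181·97
So 97⁻¹ ≡ 181 (mod 399).
Then x ≡ 181·9 ≡ 33 (mod 399); the smallest non-negative solution is x = 33.

33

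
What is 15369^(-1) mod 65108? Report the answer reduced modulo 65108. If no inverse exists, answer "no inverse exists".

7045

Run Euclid on (65108, 15369):
65108 = 4*15369 + 3632
15369 = 4*3632 + 841
3632 = 4*841 + 268
841 = 3*268 + 37
268 = 7*37 + 9
37 = 4*9 + 1
9 = 9*1 + 0
The gcd is 1. Working backward:
1 = 37 − 4·9
1 = −4·268 + 29·37
1 = 29·841 − 91·268
1 = −91·3632 + 393·841
1 = 393·15369 − 1663·3632
1 = −1663·65108 + 7045·15369
So 15369·7045 ≡ 1 (mod 65108).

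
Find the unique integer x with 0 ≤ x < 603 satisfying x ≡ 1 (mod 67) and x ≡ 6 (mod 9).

537

Write x = 1 + 67·k. Then 67·k ≡ 6 − 1 ≡ 5 (mod 9).
Need 67⁻¹ mod 9. Extended Euclid on (9, 4):
9 = 2×4 + 1
4 = 4×1 + 0
Back-substitute:
1 = 9 − 2·4
67⁻¹ ≡ 7 (mod 9), so k ≡ 7·5 ≡ 8 (mod 9).
x = 1 + 67·8 = 537.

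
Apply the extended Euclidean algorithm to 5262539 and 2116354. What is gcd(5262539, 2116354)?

1

Apply Euclid's algorithm to 5262539 and 2116354:
5262539 = 2×2116354 + 1029831
2116354 = 2×1029831 + 56692
1029831 = 18×56692 + 9375
56692 = 6×9375 + 442
9375 = 21×442 + 93
442 = 4×93 + 70
93 = 1×70 + 23
70 = 3×23 + 1
23 = 23×1 + 0
gcd(5262539, 2116354) = 1.
Back-substituting:
1 = 70 − 3·23
1 = −3·93 + 4·70
1 = 4·442 − 19·93
1 = −19·9375 + 403·442
1 = 403·56692 − 2437·9375
1 = −2437·1029831 + 44269·56692
1 = 44269·2116354 − 90975·1029831
1 = −90975·5262539 + 226219·2116354
So 1 = (-90975)·5262539 + (226219)·2116354.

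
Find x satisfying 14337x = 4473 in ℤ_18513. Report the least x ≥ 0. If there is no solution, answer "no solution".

890

First find gcd(14337, 18513):
18513 = 1·14337 + 4176
14337 = 3·4176 + 1809
4176 = 2·1809 + 558
1809 = 3·558 + 135
558 = 4·135 + 18
135 = 7·18 + 9
18 = 2·9 + 0
gcd = 9 and 9 | 4473, so solutions exist. Divide through by 9: 1593x ≡ 497 (mod 2057).
Now find 1593⁻¹ mod 2057:
2057 = 1*1593 + 464
1593 = 3*464 + 201
464 = 2*201 + 62
201 = 3*62 + 15
62 = 4*15 + 2
15 = 7*2 + 1
2 = 2*1 + 0
Back-substitute:
1 = 15 − 7·2
1 = −7·62 + 29·15
1 = 29·201 − 94·62
1 = −94·464 + 217·201
1 = 217·1593 − 745·464
1 = −745·2057 + 962·1593
So 1593⁻¹ ≡ 962 (mod 2057).
Then x ≡ 962·497 ≡ 890 (mod 2057); the smallest non-negative solution is x = 890.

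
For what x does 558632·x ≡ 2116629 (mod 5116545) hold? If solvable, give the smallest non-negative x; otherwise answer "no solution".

First find gcd(558632, 5116545):
5116545 = 9*558632 + 88857
558632 = 6*88857 + 25490
88857 = 3*25490 + 12387
25490 = 2*12387 + 716
12387 = 17*716 + 215
716 = 3*215 + 71
215 = 3*71 + 2
71 = 35*2 + 1
2 = 2*1 + 0
gcd = 1, so a unique solution mod 5116545 exists.
Back-substitute for the Bézout coefficients:
1 = 71 − 35·2
1 = −35·215 + 106·71
1 = 106·716 − 353·215
1 = −353·12387 + 6107·716
1 = 6107·25490 − 12567·12387
1 = −12567·88857 + 43808·25490
1 = 43808·558632 − 275415·88857
1 = −275415·5116545 + 2522543·558632
So 558632·(2522543) ≡ 1 (mod 5116545), giving 558632⁻¹ ≡ 2522543.
x ≡ 558632⁻¹·2116629 ≡ 2522543·2116629 ≡ 4114062 (mod 5116545).

4114062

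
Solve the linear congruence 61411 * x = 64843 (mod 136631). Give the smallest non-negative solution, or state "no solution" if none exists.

First find gcd(61411, 136631):
136631 = 2×61411 + 13809
61411 = 4×13809 + 6175
13809 = 2×6175 + 1459
6175 = 4×1459 + 339
1459 = 4×339 + 103
339 = 3×103 + 30
103 = 3×30 + 13
30 = 2×13 + 4
13 = 3×4 + 1
4 = 4×1 + 0
gcd = 1, so a unique solution mod 136631 exists.
Back-substitute for the Bézout coefficients:
1 = 13 − 3·4
1 = −3·30 + 7·13
1 = 7·103 − 24·30
1 = −24·339 + 79·103
1 = 79·1459 − 340·339
1 = −340·6175 + 1439·1459
1 = 1439·13809 − 3218·6175
1 = −3218·61411 + 14311·13809
1 = 14311·136631 − 31840·61411
So 61411·(-31840) ≡ 1 (mod 136631), giving 61411⁻¹ ≡ 104791.
x ≡ 61411⁻¹·64843 ≡ 104791·64843 ≡ 29921 (mod 136631).

29921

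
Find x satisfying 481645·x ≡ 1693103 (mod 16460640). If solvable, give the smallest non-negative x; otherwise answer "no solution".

no solution

gcd(481645, 16460640):
16460640 = 34*481645 + 84710
481645 = 5*84710 + 58095
84710 = 1*58095 + 26615
58095 = 2*26615 + 4865
26615 = 5*4865 + 2290
4865 = 2*2290 + 285
2290 = 8*285 + 10
285 = 28*10 + 5
10 = 2*5 + 0
gcd = 5, but 5 ∤ 1693103, so the congruence has no solution.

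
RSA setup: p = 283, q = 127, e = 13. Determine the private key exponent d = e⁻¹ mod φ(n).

10933

φ(n) = (p−1)(q−1) = 282·126 = 35532.
Need d with 13·d ≡ 1 (mod 35532). Apply the extended Euclidean algorithm:
35532 = 2733×13 + 3
13 = 4×3 + 1
3 = 3×1 + 0
Back-substitute:
1 = 13 − 4·3
1 = −4·35532 + 10933·13
So 13·10933 ≡ 1 (mod 35532), hence d = 10933.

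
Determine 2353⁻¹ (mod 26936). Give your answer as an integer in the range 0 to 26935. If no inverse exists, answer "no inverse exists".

no inverse exists

Compute gcd(2353, 26936):
26936 = 11×2353 + 1053
2353 = 2×1053 + 247
1053 = 4×247 + 65
247 = 3×65 + 52
65 = 1×52 + 13
52 = 4×13 + 0
Since gcd = 13 > 1, 2353 is not a unit mod 26936.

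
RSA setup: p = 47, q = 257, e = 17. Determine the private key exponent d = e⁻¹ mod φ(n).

4849

φ(n) = (p−1)(q−1) = 46·256 = 11776.
Need d with 17·d ≡ 1 (mod 11776). Apply the extended Euclidean algorithm:
11776 = 692·17 + 12
17 = 1·12 + 5
12 = 2·5 + 2
5 = 2·2 + 1
2 = 2·1 + 0
Back-substitute:
1 = 5 − 2·2
1 = −2·12 + 5·5
1 = 5·17 − 7·12
1 = −7·11776 + 4849·17
So 17·4849 ≡ 1 (mod 11776), hence d = 4849.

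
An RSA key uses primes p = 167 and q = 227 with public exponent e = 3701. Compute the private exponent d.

φ(n) = (p−1)(q−1) = 166·226 = 37516.
Need d with 3701·d ≡ 1 (mod 37516). Apply the extended Euclidean algorithm:
37516 = 10·3701 + 506
3701 = 7·506 + 159
506 = 3·159 + 29
159 = 5·29 + 14
29 = 2·14 + 1
14 = 14·1 + 0
Back-substitute:
1 = 29 − 2·14
1 = −2·159 + 11·29
1 = 11·506 − 35·159
1 = −35·3701 + 256·506
1 = 256·37516 − 2595·3701
So 3701·(-2595) ≡ 1 (mod 37516), hence d ≡ -2595 ≡ 34921 (mod 37516).

34921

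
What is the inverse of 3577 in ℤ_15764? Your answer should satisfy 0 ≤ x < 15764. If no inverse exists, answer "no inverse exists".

Compute gcd(3577, 15764):
15764 = 4*3577 + 1456
3577 = 2*1456 + 665
1456 = 2*665 + 126
665 = 5*126 + 35
126 = 3*35 + 21
35 = 1*21 + 14
21 = 1*14 + 7
14 = 2*7 + 0
gcd(3577, 15764) = 7 ≠ 1, so 3577 has no multiplicative inverse modulo 15764.

no inverse exists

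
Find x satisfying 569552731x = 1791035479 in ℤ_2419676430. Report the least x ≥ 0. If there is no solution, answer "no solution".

First find gcd(569552731, 2419676430):
2419676430 = 4×569552731 + 141465506
569552731 = 4×141465506 + 3690707
141465506 = 38×3690707 + 1218640
3690707 = 3×1218640 + 34787
1218640 = 35×34787 + 1095
34787 = 31×1095 + 842
1095 = 1×842 + 253
842 = 3×253 + 83
253 = 3×83 + 4
83 = 20×4 + 3
4 = 1×3 + 1
3 = 3×1 + 0
gcd = 1, so a unique solution mod 2419676430 exists.
Back-substitute for the Bézout coefficients:
1 = 4 − 3
1 = −83 + 21·4
1 = 21·253 − 64·83
1 = −64·842 + 213·253
1 = 213·1095 − 277·842
1 = −277·34787 + 8800·1095
1 = 8800·1218640 − 308277·34787
1 = −308277·3690707 + 933631·1218640
1 = 933631·141465506 − 35786255·3690707
1 = −35786255·569552731 + 144078651·141465506
1 = 144078651·2419676430 − 612100859·569552731
So 569552731·(-612100859) ≡ 1 (mod 2419676430), giving 569552731⁻¹ ≡ 1807575571.
x ≡ 569552731⁻¹·1791035479 ≡ 1807575571·1791035479 ≡ 1319353219 (mod 2419676430).

1319353219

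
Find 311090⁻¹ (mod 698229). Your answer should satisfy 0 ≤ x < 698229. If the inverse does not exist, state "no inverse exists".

548840

Extended Euclidean algorithm:
698229 = 2*311090 + 76049
311090 = 4*76049 + 6894
76049 = 11*6894 + 215
6894 = 32*215 + 14
215 = 15*14 + 5
14 = 2*5 + 4
5 = 1*4 + 1
4 = 4*1 + 0
The gcd is 1. Working backward:
1 = 5 − 4
1 = −14 + 3·5
1 = 3·215 − 46·14
1 = −46·6894 + 1475·215
1 = 1475·76049 − 16271·6894
1 = −16271·311090 + 66559·76049
1 = 66559·698229 − 149389·311090
Thus 311090·(-149389) ≡ 1 (mod 698229); reducing, -149389 mod 698229 = 548840.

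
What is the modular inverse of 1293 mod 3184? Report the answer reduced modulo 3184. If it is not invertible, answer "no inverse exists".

gcd(3184, 1293) by repeated division:
3184 = 2·1293 + 598
1293 = 2·598 + 97
598 = 6·97 + 16
97 = 6·16 + 1
16 = 16·1 + 0
gcd = 1, so the inverse exists. Back-substitute:
1 = 97 − 6·16
1 = −6·598 + 37·97
1 = 37·1293 − 80·598
1 = −80·3184 + 197·1293
So 1293·197 ≡ 1 (mod 3184).

197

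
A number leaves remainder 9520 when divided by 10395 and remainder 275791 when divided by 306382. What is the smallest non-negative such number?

Write x = 9520 + 10395·k. Then 10395·k ≡ 275791 − 9520 ≡ 266271 (mod 306382).
Need 10395⁻¹ mod 306382. Extended Euclid on (306382, 10395):
306382 = 29*10395 + 4927
10395 = 2*4927 + 541
4927 = 9*541 + 58
541 = 9*58 + 19
58 = 3*19 + 1
19 = 19*1 + 0
Back-substitute:
1 = 58 − 3·19
1 = −3·541 + 28·58
1 = 28·4927 − 255·541
1 = −255·10395 + 538·4927
1 = 538·306382 − 15857·10395
10395⁻¹ ≡ 290525 (mod 306382), so k ≡ 290525·266271 ≡ 297477 (mod 306382).
x = 9520 + 10395·297477 = 3092282935.

3092282935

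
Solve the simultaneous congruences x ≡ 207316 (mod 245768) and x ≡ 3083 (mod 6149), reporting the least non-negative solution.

348214804

Write x = 207316 + 245768·k. Then 245768·k ≡ 3083 − 207316 ≡ 4833 (mod 6149).
Need 245768⁻¹ mod 6149. Extended Euclid on (6149, 5957):
6149 = 1*5957 + 192
5957 = 31*192 + 5
192 = 38*5 + 2
5 = 2*2 + 1
2 = 2*1 + 0
Back-substitute:
1 = 5 − 2·2
1 = −2·192 + 77·5
1 = 77·5957 − 2389·192
1 = −2389·6149 + 2466·5957
245768⁻¹ ≡ 2466 (mod 6149), so k ≡ 2466·4833 ≡ 1416 (mod 6149).
x = 207316 + 245768·1416 = 348214804.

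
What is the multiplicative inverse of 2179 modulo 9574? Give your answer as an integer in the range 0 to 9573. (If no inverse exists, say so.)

2957

Extended Euclidean algorithm:
9574 = 4·2179 + 858
2179 = 2·858 + 463
858 = 1·463 + 395
463 = 1·395 + 68
395 = 5·68 + 55
68 = 1·55 + 13
55 = 4·13 + 3
13 = 4·3 + 1
3 = 3·1 + 0
The gcd is 1. Working backward:
1 = 13 − 4·3
1 = −4·55 + 17·13
1 = 17·68 − 21·55
1 = −21·395 + 122·68
1 = 122·463 − 143·395
1 = −143·858 + 265·463
1 = 265·2179 − 673·858
1 = −673·9574 + 2957·2179
So 2179·2957 ≡ 1 (mod 9574).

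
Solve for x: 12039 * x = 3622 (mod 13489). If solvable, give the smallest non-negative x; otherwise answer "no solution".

First find gcd(12039, 13489):
13489 = 1×12039 + 1450
12039 = 8×1450 + 439
1450 = 3×439 + 133
439 = 3×133 + 40
133 = 3×40 + 13
40 = 3×13 + 1
13 = 13×1 + 0
gcd = 1, so a unique solution mod 13489 exists.
Back-substitute for the Bézout coefficients:
1 = 40 − 3·13
1 = −3·133 + 10·40
1 = 10·439 − 33·133
1 = −33·1450 + 109·439
1 = 109·12039 − 905·1450
1 = −905·13489 + 1014·12039
So 12039·(1014) ≡ 1 (mod 13489), giving 12039⁻¹ ≡ 1014.
x ≡ 12039⁻¹·3622 ≡ 1014·3622 ≡ 3700 (mod 13489).

3700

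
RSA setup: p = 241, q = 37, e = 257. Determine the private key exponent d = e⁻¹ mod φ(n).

4673

φ(n) = (p−1)(q−1) = 240·36 = 8640.
Need d with 257·d ≡ 1 (mod 8640). Apply the extended Euclidean algorithm:
8640 = 33×257 + 159
257 = 1×159 + 98
159 = 1×98 + 61
98 = 1×61 + 37
61 = 1×37 + 24
37 = 1×24 + 13
24 = 1×13 + 11
13 = 1×11 + 2
11 = 5×2 + 1
2 = 2×1 + 0
Back-substitute:
1 = 11 − 5·2
1 = −5·13 + 6·11
1 = 6·24 − 11·13
1 = −11·37 + 17·24
1 = 17·61 − 28·37
1 = −28·98 + 45·61
1 = 45·159 − 73·98
1 = −73·257 + 118·159
1 = 118·8640 − 3967·257
So 257·(-3967) ≡ 1 (mod 8640), hence d ≡ -3967 ≡ 4673 (mod 8640).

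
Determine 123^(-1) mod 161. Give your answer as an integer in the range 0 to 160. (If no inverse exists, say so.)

Extended Euclidean algorithm:
161 = 1·123 + 38
123 = 3·38 + 9
38 = 4·9 + 2
9 = 4·2 + 1
2 = 2·1 + 0
The gcd is 1. Working backward:
1 = 9 − 4·2
1 = −4·38 + 17·9
1 = 17·123 − 55·38
1 = −55·161 + 72·123
So 123·72 ≡ 1 (mod 161).

72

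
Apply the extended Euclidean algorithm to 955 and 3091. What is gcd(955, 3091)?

1

Euclidean algorithm:
3091 = 3*955 + 226
955 = 4*226 + 51
226 = 4*51 + 22
51 = 2*22 + 7
22 = 3*7 + 1
7 = 7*1 + 0
gcd(955, 3091) = 1.
Express as a combination:
1 = 22 − 3·7
1 = −3·51 + 7·22
1 = 7·226 − 31·51
1 = −31·955 + 131·226
1 = 131·3091 − 424·955
So 1 = (131)·3091 + (-424)·955.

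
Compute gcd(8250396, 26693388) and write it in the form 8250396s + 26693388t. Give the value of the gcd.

Repeated division:
26693388 = 3*8250396 + 1942200
8250396 = 4*1942200 + 481596
1942200 = 4*481596 + 15816
481596 = 30*15816 + 7116
15816 = 2*7116 + 1584
7116 = 4*1584 + 780
1584 = 2*780 + 24
780 = 32*24 + 12
24 = 2*12 + 0
gcd(8250396, 26693388) = 12.
Working backward:
12 = 780 − 32·24
12 = −32·1584 + 65·780
12 = 65·7116 − 292·1584
12 = −292·15816 + 649·7116
12 = 649·481596 − 19762·15816
12 = −19762·1942200 + 79697·481596
12 = 79697·8250396 − 338550·1942200
12 = −338550·26693388 + 1095347·8250396
So 12 = (-338550)·26693388 + (1095347)·8250396.

12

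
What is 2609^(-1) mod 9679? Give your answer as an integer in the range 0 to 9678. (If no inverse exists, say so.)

6214

gcd(9679, 2609) by repeated division:
9679 = 3·2609 + 1852
2609 = 1·1852 + 757
1852 = 2·757 + 338
757 = 2·338 + 81
338 = 4·81 + 14
81 = 5·14 + 11
14 = 1·11 + 3
11 = 3·3 + 2
3 = 1·2 + 1
2 = 2·1 + 0
Since gcd(2609, 9679) = 1, back-substitute to write 1 as a combination:
1 = 3 − 2
1 = −11 + 4·3
1 = 4·14 − 5·11
1 = −5·81 + 29·14
1 = 29·338 − 121·81
1 = −121·757 + 271·338
1 = 271·1852 − 663·757
1 = −663·2609 + 934·1852
1 = 934·9679 − 3465·2609
Thus 2609·(-3465) ≡ 1 (mod 9679); reducing, -3465 mod 9679 = 6214.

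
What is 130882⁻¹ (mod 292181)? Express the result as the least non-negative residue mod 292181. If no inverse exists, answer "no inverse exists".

gcd(292181, 130882) by repeated division:
292181 = 2*130882 + 30417
130882 = 4*30417 + 9214
30417 = 3*9214 + 2775
9214 = 3*2775 + 889
2775 = 3*889 + 108
889 = 8*108 + 25
108 = 4*25 + 8
25 = 3*8 + 1
8 = 8*1 + 0
Since gcd(130882, 292181) = 1, back-substitute to write 1 as a combination:
1 = 25 − 3·8
1 = −3·108 + 13·25
1 = 13·889 − 107·108
1 = −107·2775 + 334·889
1 = 334·9214 − 1109·2775
1 = −1109·30417 + 3661·9214
1 = 3661·130882 − 15753·30417
1 = −15753·292181 + 35167·130882
So 130882·35167 ≡ 1 (mod 292181).

35167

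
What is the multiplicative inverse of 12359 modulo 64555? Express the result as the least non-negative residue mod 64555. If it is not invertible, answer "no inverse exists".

28044

Apply the Euclidean algorithm to 64555 and 12359:
64555 = 5*12359 + 2760
12359 = 4*2760 + 1319
2760 = 2*1319 + 122
1319 = 10*122 + 99
122 = 1*99 + 23
99 = 4*23 + 7
23 = 3*7 + 2
7 = 3*2 + 1
2 = 2*1 + 0
gcd = 1, so the inverse exists. Back-substitute:
1 = 7 − 3·2
1 = −3·23 + 10·7
1 = 10·99 − 43·23
1 = −43·122 + 53·99
1 = 53·1319 − 573·122
1 = −573·2760 + 1199·1319
1 = 1199·12359 − 5369·2760
1 = −5369·64555 + 28044·12359
So 12359·28044 ≡ 1 (mod 64555).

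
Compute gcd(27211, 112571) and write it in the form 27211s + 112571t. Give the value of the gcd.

1

Euclidean algorithm:
112571 = 4×27211 + 3727
27211 = 7×3727 + 1122
3727 = 3×1122 + 361
1122 = 3×361 + 39
361 = 9×39 + 10
39 = 3×10 + 9
10 = 1×9 + 1
9 = 9×1 + 0
gcd(27211, 112571) = 1.
Express as a combination:
1 = 10 − 9
1 = −39 + 4·10
1 = 4·361 − 37·39
1 = −37·1122 + 115·361
1 = 115·3727 − 382·1122
1 = −382·27211 + 2789·3727
1 = 2789·112571 − 11538·27211
So 1 = (2789)·112571 + (-11538)·27211.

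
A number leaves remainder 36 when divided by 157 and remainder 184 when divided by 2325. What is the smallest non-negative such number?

Write x = 36 + 157·k. Then 157·k ≡ 184 − 36 ≡ 148 (mod 2325).
Need 157⁻¹ mod 2325. Extended Euclid on (2325, 157):
2325 = 14*157 + 127
157 = 1*127 + 30
127 = 4*30 + 7
30 = 4*7 + 2
7 = 3*2 + 1
2 = 2*1 + 0
Back-substitute:
1 = 7 − 3·2
1 = −3·30 + 13·7
1 = 13·127 − 55·30
1 = −55·157 + 68·127
1 = 68·2325 − 1007·157
157⁻¹ ≡ 1318 (mod 2325), so k ≡ 1318·148 ≡ 2089 (mod 2325).
x = 36 + 157·2089 = 328009.

328009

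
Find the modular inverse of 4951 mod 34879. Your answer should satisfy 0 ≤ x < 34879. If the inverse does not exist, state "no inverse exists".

Run Euclid on (34879, 4951):
34879 = 7·4951 + 222
4951 = 22·222 + 67
222 = 3·67 + 21
67 = 3·21 + 4
21 = 5·4 + 1
4 = 4·1 + 0
The gcd is 1. Working backward:
1 = 21 − 5·4
1 = −5·67 + 16·21
1 = 16·222 − 53·67
1 = −53·4951 + 1182·222
1 = 1182·34879 − 8327·4951
Hence 4951⁻¹ ≡ -8327 ≡ 26552 (mod 34879).

26552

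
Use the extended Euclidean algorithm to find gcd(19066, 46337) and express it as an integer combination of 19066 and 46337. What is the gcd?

1

Euclidean algorithm:
46337 = 2·19066 + 8205
19066 = 2·8205 + 2656
8205 = 3·2656 + 237
2656 = 11·237 + 49
237 = 4·49 + 41
49 = 1·41 + 8
41 = 5·8 + 1
8 = 8·1 + 0
gcd(19066, 46337) = 1.
Express as a combination:
1 = 41 − 5·8
1 = −5·49 + 6·41
1 = 6·237 − 29·49
1 = −29·2656 + 325·237
1 = 325·8205 − 1004·2656
1 = −1004·19066 + 2333·8205
1 = 2333·46337 − 5670·19066
So 1 = (2333)·46337 + (-5670)·19066.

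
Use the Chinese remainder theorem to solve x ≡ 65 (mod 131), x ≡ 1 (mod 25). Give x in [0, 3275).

Write x = 65 + 131·k. Then 131·k ≡ 1 − 65 ≡ 11 (mod 25).
Need 131⁻¹ mod 25. Extended Euclid on (25, 6):
25 = 4×6 + 1
6 = 6×1 + 0
Back-substitute:
1 = 25 − 4·6
131⁻¹ ≡ 21 (mod 25), so k ≡ 21·11 ≡ 6 (mod 25).
x = 65 + 131·6 = 851.

851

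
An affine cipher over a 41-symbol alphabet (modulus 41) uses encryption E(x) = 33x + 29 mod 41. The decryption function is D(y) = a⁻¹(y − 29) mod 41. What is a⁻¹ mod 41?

gcd(41, 33) by repeated division:
41 = 1*33 + 8
33 = 4*8 + 1
8 = 8*1 + 0
Since gcd(33, 41) = 1, back-substitute to write 1 as a combination:
1 = 33 − 4·8
1 = −4·41 + 5·33
So 33·5 ≡ 1 (mod 41).

5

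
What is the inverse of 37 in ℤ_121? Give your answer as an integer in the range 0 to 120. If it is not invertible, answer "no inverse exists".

Extended Euclidean algorithm:
121 = 3×37 + 10
37 = 3×10 + 7
10 = 1×7 + 3
7 = 2×3 + 1
3 = 3×1 + 0
The gcd is 1. Working backward:
1 = 7 − 2·3
1 = −2·10 + 3·7
1 = 3·37 − 11·10
1 = −11·121 + 36·37
So 37·36 ≡ 1 (mod 121).

36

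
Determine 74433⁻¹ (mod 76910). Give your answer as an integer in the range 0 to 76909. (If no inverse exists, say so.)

58777

Run Euclid on (76910, 74433):
76910 = 1×74433 + 2477
74433 = 30×2477 + 123
2477 = 20×123 + 17
123 = 7×17 + 4
17 = 4×4 + 1
4 = 4×1 + 0
Since gcd(74433, 76910) = 1, back-substitute to write 1 as a combination:
1 = 17 − 4·4
1 = −4·123 + 29·17
1 = 29·2477 − 584·123
1 = −584·74433 + 17549·2477
1 = 17549·76910 − 18133·74433
So 74433·(-18133) ≡ 1 (mod 76910), and -18133 ≡ 58777 (mod 76910).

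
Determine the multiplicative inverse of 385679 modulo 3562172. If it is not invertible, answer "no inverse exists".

3066775

gcd(3562172, 385679) by repeated division:
3562172 = 9×385679 + 91061
385679 = 4×91061 + 21435
91061 = 4×21435 + 5321
21435 = 4×5321 + 151
5321 = 35×151 + 36
151 = 4×36 + 7
36 = 5×7 + 1
7 = 7×1 + 0
Since gcd(385679, 3562172) = 1, back-substitute to write 1 as a combination:
1 = 36 − 5·7
1 = −5·151 + 21·36
1 = 21·5321 − 740·151
1 = −740·21435 + 2981·5321
1 = 2981·91061 − 12664·21435
1 = −12664·385679 + 53637·91061
1 = 53637·3562172 − 495397·385679
So 385679·(-495397) ≡ 1 (mod 3562172), and -495397 ≡ 3066775 (mod 3562172).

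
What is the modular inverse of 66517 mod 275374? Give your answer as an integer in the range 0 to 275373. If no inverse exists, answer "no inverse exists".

no inverse exists

Compute gcd(66517, 275374):
275374 = 4*66517 + 9306
66517 = 7*9306 + 1375
9306 = 6*1375 + 1056
1375 = 1*1056 + 319
1056 = 3*319 + 99
319 = 3*99 + 22
99 = 4*22 + 11
22 = 2*11 + 0
The gcd is 11, not 1, hence no inverse exists.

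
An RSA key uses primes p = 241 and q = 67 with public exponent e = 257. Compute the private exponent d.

13313

φ(n) = (p−1)(q−1) = 240·66 = 15840.
Need d with 257·d ≡ 1 (mod 15840). Apply the extended Euclidean algorithm:
15840 = 61×257 + 163
257 = 1×163 + 94
163 = 1×94 + 69
94 = 1×69 + 25
69 = 2×25 + 19
25 = 1×19 + 6
19 = 3×6 + 1
6 = 6×1 + 0
Back-substitute:
1 = 19 − 3·6
1 = −3·25 + 4·19
1 = 4·69 − 11·25
1 = −11·94 + 15·69
1 = 15·163 − 26·94
1 = −26·257 + 41·163
1 = 41·15840 − 2527·257
So 257·(-2527) ≡ 1 (mod 15840), hence d ≡ -2527 ≡ 13313 (mod 15840).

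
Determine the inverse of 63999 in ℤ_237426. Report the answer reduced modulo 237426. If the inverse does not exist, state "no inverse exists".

Compute gcd(63999, 237426):
237426 = 3×63999 + 45429
63999 = 1×45429 + 18570
45429 = 2×18570 + 8289
18570 = 2×8289 + 1992
8289 = 4×1992 + 321
1992 = 6×321 + 66
321 = 4×66 + 57
66 = 1×57 + 9
57 = 6×9 + 3
9 = 3×3 + 0
The gcd is 3, not 1, hence no inverse exists.

no inverse exists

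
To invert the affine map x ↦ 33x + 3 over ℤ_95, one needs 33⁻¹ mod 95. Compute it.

Extended Euclidean algorithm:
95 = 2×33 + 29
33 = 1×29 + 4
29 = 7×4 + 1
4 = 4×1 + 0
Since gcd(33, 95) = 1, back-substitute to write 1 as a combination:
1 = 29 − 7·4
1 = −7·33 + 8·29
1 = 8·95 − 23·33
Thus 33·(-23) ≡ 1 (mod 95); reducing, -23 mod 95 = 72.

72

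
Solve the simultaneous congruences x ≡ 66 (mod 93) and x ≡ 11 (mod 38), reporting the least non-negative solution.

3507

Write x = 66 + 93·k. Then 93·k ≡ 11 − 66 ≡ 21 (mod 38).
Need 93⁻¹ mod 38. Extended Euclid on (38, 17):
38 = 2·17 + 4
17 = 4·4 + 1
4 = 4·1 + 0
Back-substitute:
1 = 17 − 4·4
1 = −4·38 + 9·17
93⁻¹ ≡ 9 (mod 38), so k ≡ 9·21 ≡ 37 (mod 38).
x = 66 + 93·37 = 3507.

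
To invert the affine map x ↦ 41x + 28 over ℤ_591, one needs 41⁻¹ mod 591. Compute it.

gcd(591, 41) by repeated division:
591 = 14×41 + 17
41 = 2×17 + 7
17 = 2×7 + 3
7 = 2×3 + 1
3 = 3×1 + 0
gcd = 1, so the inverse exists. Back-substitute:
1 = 7 − 2·3
1 = −2·17 + 5·7
1 = 5·41 − 12·17
1 = −12·591 + 173·41
So 41·173 ≡ 1 (mod 591).

173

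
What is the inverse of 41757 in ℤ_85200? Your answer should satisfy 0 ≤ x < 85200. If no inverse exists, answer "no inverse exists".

Euclidean algorithm on 85200, 41757:
85200 = 2*41757 + 1686
41757 = 24*1686 + 1293
1686 = 1*1293 + 393
1293 = 3*393 + 114
393 = 3*114 + 51
114 = 2*51 + 12
51 = 4*12 + 3
12 = 4*3 + 0
The gcd is 3, not 1, hence no inverse exists.

no inverse exists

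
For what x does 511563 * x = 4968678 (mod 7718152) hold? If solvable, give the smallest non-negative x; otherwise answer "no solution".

405242

First find gcd(511563, 7718152):
7718152 = 15×511563 + 44707
511563 = 11×44707 + 19786
44707 = 2×19786 + 5135
19786 = 3×5135 + 4381
5135 = 1×4381 + 754
4381 = 5×754 + 611
754 = 1×611 + 143
611 = 4×143 + 39
143 = 3×39 + 26
39 = 1×26 + 13
26 = 2×13 + 0
gcd = 13 and 13 | 4968678, so solutions exist. Divide through by 13: 39351x ≡ 382206 (mod 593704).
Now find 39351⁻¹ mod 593704:
593704 = 15*39351 + 3439
39351 = 11*3439 + 1522
3439 = 2*1522 + 395
1522 = 3*395 + 337
395 = 1*337 + 58
337 = 5*58 + 47
58 = 1*47 + 11
47 = 4*11 + 3
11 = 3*3 + 2
3 = 1*2 + 1
2 = 2*1 + 0
Back-substitute:
1 = 3 − 2
1 = −11 + 4·3
1 = 4·47 − 17·11
1 = −17·58 + 21·47
1 = 21·337 − 122·58
1 = −122·395 + 143·337
1 = 143·1522 − 551·395
1 = −551·3439 + 1245·1522
1 = 1245·39351 − 14246·3439
1 = −14246·593704 + 214935·39351
So 39351⁻¹ ≡ 214935 (mod 593704).
Then x ≡ 214935·382206 ≡ 405242 (mod 593704); the smallest non-negative solution is x = 405242.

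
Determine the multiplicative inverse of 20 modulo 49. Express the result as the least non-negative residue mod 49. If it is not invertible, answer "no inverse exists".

Run Euclid on (49, 20):
49 = 2·20 + 9
20 = 2·9 + 2
9 = 4·2 + 1
2 = 2·1 + 0
Since gcd(20, 49) = 1, back-substitute to write 1 as a combination:
1 = 9 − 4·2
1 = −4·20 + 9·9
1 = 9·49 − 22·20
Thus 20·(-22) ≡ 1 (mod 49); reducing, -22 mod 49 = 27.

27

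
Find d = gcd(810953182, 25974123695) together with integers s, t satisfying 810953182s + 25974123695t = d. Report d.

Euclidean algorithm:
25974123695 = 32×810953182 + 23621871
810953182 = 34×23621871 + 7809568
23621871 = 3×7809568 + 193167
7809568 = 40×193167 + 82888
193167 = 2×82888 + 27391
82888 = 3×27391 + 715
27391 = 38×715 + 221
715 = 3×221 + 52
221 = 4×52 + 13
52 = 4×13 + 0
gcd(810953182, 25974123695) = 13.
Back-substituting:
13 = 221 − 4·52
13 = −4·715 + 13·221
13 = 13·27391 − 498·715
13 = −498·82888 + 1507·27391
13 = 1507·193167 − 3512·82888
13 = −3512·7809568 + 141987·193167
13 = 141987·23621871 − 429473·7809568
13 = −429473·810953182 + 14744069·23621871
13 = 14744069·25974123695 − 472239681·810953182
So 13 = (14744069)·25974123695 + (-472239681)·810953182.

13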